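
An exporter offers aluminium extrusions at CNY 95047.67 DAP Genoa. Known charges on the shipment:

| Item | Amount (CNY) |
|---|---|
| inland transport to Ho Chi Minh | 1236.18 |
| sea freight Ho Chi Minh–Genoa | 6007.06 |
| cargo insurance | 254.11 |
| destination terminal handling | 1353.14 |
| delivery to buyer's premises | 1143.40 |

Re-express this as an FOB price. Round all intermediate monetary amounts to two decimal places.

Not relevant to the conversion: inland to port — on the seller under both DAP and FOB; already in the DAP price and stays in the FOB price.
From DAP to FOB, the seller no longer bears: freight, insurance, destination terminal, delivery.
FOB price = 95047.67 − 6007.06 − 254.11 − 1353.14 − 1143.40 = 86289.96

FOB price: CNY 86289.96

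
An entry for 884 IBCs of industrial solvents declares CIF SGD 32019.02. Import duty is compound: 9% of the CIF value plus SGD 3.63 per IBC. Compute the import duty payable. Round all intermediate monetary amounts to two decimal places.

Import duty: SGD 6090.63

Ad valorem component: 32019.02 × 9% = 2881.71
Specific component: 884 × 3.63 = 3208.92
Import duty = 2881.71 + 3208.92 = 6090.63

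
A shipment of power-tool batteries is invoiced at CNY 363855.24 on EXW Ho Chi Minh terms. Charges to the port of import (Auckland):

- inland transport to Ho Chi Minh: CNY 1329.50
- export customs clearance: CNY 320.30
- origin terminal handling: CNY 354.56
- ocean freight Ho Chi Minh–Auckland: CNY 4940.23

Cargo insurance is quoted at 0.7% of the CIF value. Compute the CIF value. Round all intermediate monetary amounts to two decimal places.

CIF value: CNY 373413.73

Let C be the CIF value. C = EXW price + pre-shipment costs + freight + 0.7% × C
C − 0.7% × C = 363855.24 + 1329.50 + 320.30 + 354.56 + 4940.23
0.993 × C = 370799.83
C = 370799.83 / 0.993 = 373413.73
Insurance premium = 0.7% × 373413.73 = 2613.90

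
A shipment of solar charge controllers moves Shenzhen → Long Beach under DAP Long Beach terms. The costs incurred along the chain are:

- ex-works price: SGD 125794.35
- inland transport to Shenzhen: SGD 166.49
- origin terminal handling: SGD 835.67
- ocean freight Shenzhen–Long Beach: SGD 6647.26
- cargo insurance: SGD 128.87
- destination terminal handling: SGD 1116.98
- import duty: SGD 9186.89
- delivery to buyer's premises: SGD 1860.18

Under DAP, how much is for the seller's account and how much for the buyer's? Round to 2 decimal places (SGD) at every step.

Seller: SGD 136549.80; buyer: SGD 9186.89

DAP: the seller bears all costs to the named destination except import duty and clearance.
Seller's account: goods 125794.35 + inland to port 166.49 + origin terminal 835.67 + freight 6647.26 + insurance 128.87 + destination terminal 1116.98 + delivery 1860.18 = 136549.80
Buyer's account: duty 9186.89 = 9186.89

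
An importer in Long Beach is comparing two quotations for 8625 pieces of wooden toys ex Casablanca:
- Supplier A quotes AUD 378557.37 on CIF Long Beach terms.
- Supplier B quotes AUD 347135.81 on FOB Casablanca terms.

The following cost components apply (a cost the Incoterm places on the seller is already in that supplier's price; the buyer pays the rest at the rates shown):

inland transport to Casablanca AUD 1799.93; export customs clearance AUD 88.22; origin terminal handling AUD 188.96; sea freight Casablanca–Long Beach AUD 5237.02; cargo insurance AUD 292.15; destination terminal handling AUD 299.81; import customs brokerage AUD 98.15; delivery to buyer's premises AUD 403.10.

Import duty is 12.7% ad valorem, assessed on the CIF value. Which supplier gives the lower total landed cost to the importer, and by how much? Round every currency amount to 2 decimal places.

Supplier B is cheaper by AUD 29180.73

Supplier A (CIF):
The CIF price already equals the CIF value: 378557.37
Import duty = 378557.37 × 12.7% = 48076.79
Buyer bears (A): 299.81 + 98.15 + 403.10 = 801.06
Landed cost (A) = invoice 378557.37 + 801.06 + duty 48076.79 = 427435.22
Supplier B (FOB):
CIF value = FOB price + freight + insurance = 347135.81 + 5237.02 + 292.15 = 352664.98
Import duty = 352664.98 × 12.7% = 44788.45
Buyer bears (B): 5237.02 + 292.15 + 299.81 + 98.15 + 403.10 = 6330.23
Landed cost (B) = invoice 347135.81 + 6330.23 + duty 44788.45 = 398254.49
Difference = |427435.22 − 398254.49| = 29180.73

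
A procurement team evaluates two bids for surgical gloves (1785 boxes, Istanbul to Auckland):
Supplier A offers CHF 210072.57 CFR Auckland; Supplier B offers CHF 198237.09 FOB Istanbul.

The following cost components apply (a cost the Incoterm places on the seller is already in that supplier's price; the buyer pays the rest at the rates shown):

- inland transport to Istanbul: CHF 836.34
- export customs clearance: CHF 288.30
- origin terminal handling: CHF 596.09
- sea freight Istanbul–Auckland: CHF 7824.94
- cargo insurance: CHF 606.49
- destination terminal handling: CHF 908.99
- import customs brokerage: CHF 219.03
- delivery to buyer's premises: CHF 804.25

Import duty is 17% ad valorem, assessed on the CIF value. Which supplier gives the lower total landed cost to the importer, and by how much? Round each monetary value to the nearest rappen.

Supplier B is cheaper by CHF 4692.33

Supplier A (CFR):
CIF value = CFR price + insurance = 210072.57 + 606.49 = 210679.06
Import duty = 210679.06 × 17% = 35815.44
Buyer bears (A): 606.49 + 908.99 + 219.03 + 804.25 = 2538.76
Landed cost (A) = invoice 210072.57 + 2538.76 + duty 35815.44 = 248426.77
Supplier B (FOB):
CIF value = FOB price + freight + insurance = 198237.09 + 7824.94 + 606.49 = 206668.52
Import duty = 206668.52 × 17% = 35133.65
Buyer bears (B): 7824.94 + 606.49 + 908.99 + 219.03 + 804.25 = 10363.70
Landed cost (B) = invoice 198237.09 + 10363.70 + duty 35133.65 = 243734.44
Difference = |248426.77 − 243734.44| = 4692.33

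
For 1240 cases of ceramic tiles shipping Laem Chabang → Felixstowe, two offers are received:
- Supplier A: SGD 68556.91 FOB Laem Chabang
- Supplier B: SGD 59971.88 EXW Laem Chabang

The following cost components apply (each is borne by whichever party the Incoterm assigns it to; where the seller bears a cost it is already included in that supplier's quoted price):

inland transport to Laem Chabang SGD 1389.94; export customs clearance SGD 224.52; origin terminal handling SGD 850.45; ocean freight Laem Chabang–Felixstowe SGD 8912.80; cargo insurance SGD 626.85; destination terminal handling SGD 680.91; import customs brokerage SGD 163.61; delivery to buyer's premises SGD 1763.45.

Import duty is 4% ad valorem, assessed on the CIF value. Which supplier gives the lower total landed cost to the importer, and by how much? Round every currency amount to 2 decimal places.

Supplier B is cheaper by SGD 6364.92

Supplier A (FOB):
CIF value = FOB price + freight + insurance = 68556.91 + 8912.80 + 626.85 = 78096.56
Import duty = 78096.56 × 4% = 3123.86
Buyer bears (A): 8912.80 + 626.85 + 680.91 + 163.61 + 1763.45 = 12147.62
Landed cost (A) = invoice 68556.91 + 12147.62 + duty 3123.86 = 83828.39
Supplier B (EXW):
CIF value = EXW price + inland to port + export clearance + origin terminal + freight + insurance = 59971.88 + 1389.94 + 224.52 + 850.45 + 8912.80 + 626.85 = 71976.44
Import duty = 71976.44 × 4% = 2879.06
Buyer bears (B): 1389.94 + 224.52 + 850.45 + 8912.80 + 626.85 + 680.91 + 163.61 + 1763.45 = 14612.53
Landed cost (B) = invoice 59971.88 + 14612.53 + duty 2879.06 = 77463.47
Difference = |83828.39 − 77463.47| = 6364.92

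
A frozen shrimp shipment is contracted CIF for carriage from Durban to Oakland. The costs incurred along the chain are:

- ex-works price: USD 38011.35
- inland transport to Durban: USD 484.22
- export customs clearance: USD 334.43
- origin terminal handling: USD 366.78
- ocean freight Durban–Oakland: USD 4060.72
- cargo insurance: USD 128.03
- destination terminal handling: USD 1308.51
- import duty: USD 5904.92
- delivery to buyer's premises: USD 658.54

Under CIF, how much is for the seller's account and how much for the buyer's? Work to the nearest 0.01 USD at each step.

Seller: USD 43385.53; buyer: USD 7871.97

CIF: the seller pays costs through ocean freight and marine insurance to the destination port.
Seller's account: goods 38011.35 + inland to port 484.22 + export clearance 334.43 + origin terminal 366.78 + freight 4060.72 + insurance 128.03 = 43385.53
Buyer's account: destination terminal 1308.51 + duty 5904.92 + delivery 658.54 = 7871.97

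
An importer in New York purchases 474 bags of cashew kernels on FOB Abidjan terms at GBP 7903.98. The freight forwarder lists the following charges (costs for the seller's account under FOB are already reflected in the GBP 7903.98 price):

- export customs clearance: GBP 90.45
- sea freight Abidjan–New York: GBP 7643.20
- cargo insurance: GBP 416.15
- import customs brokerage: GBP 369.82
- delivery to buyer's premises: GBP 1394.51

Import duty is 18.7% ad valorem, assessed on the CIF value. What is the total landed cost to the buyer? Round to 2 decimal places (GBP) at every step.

Total landed cost: GBP 20712.80

FOB: the seller bears costs until goods are on board at the origin port; the buyer bears freight, insurance and all costs thereafter.
Already in the invoice (seller's account under FOB): export clearance — exclude.
CIF value = FOB price + freight + insurance = 7903.98 + 7643.20 + 416.15 = 15963.33
Import duty = 15963.33 × 18.7% = 2985.14
Buyer bears: freight 7643.20 + insurance 416.15 + brokerage 369.82 + delivery 1394.51 + duty 2985.14 = 12808.82
Landed cost = invoice 7903.98 + 12808.82 = 20712.80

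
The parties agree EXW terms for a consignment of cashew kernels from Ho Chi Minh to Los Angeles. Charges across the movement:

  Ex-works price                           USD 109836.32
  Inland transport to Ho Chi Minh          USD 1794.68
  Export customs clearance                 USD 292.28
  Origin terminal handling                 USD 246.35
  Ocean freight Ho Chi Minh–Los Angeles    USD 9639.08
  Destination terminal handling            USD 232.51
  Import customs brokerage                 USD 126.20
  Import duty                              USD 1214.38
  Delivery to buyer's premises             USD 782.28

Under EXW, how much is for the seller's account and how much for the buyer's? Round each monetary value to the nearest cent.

EXW: the seller makes goods available at their premises; the buyer bears all onward costs.
Seller's account: goods 109836.32 = 109836.32
Buyer's account: inland to port 1794.68 + export clearance 292.28 + origin terminal 246.35 + freight 9639.08 + destination terminal 232.51 + brokerage 126.20 + duty 1214.38 + delivery 782.28 = 14327.76

Seller: USD 109836.32; buyer: USD 14327.76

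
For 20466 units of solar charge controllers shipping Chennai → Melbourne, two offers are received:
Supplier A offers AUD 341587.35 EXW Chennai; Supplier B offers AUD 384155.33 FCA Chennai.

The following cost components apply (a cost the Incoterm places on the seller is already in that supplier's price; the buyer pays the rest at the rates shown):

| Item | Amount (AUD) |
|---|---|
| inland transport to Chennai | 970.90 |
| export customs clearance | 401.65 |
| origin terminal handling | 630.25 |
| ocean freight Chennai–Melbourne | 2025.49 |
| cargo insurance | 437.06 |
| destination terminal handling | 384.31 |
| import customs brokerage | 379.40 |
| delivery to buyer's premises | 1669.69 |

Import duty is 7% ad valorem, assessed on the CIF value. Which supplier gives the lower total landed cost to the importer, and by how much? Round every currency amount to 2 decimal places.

Supplier A is cheaper by AUD 44079.11

Supplier A (EXW):
CIF value = EXW price + inland to port + export clearance + origin terminal + freight + insurance = 341587.35 + 970.90 + 401.65 + 630.25 + 2025.49 + 437.06 = 346052.70
Import duty = 346052.70 × 7% = 24223.69
Buyer bears (A): 970.90 + 401.65 + 630.25 + 2025.49 + 437.06 + 384.31 + 379.40 + 1669.69 = 6898.75
Landed cost (A) = invoice 341587.35 + 6898.75 + duty 24223.69 = 372709.79
Supplier B (FCA):
CIF value = FCA price + origin terminal + freight + insurance = 384155.33 + 630.25 + 2025.49 + 437.06 = 387248.13
Import duty = 387248.13 × 7% = 27107.37
Buyer bears (B): 630.25 + 2025.49 + 437.06 + 384.31 + 379.40 + 1669.69 = 5526.20
Landed cost (B) = invoice 384155.33 + 5526.20 + duty 27107.37 = 416788.90
Difference = |372709.79 − 416788.90| = 44079.11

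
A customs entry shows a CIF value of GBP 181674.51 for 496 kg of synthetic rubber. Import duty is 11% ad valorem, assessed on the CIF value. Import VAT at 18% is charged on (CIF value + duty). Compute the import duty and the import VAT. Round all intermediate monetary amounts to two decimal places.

Import duty = 181674.51 × 11% = 19984.20
VAT base = CIF + duty = 181674.51 + 19984.20 = 201658.71
Import VAT = 201658.71 × 18% = 36298.57

Import duty: GBP 19984.20; import VAT: GBP 36298.57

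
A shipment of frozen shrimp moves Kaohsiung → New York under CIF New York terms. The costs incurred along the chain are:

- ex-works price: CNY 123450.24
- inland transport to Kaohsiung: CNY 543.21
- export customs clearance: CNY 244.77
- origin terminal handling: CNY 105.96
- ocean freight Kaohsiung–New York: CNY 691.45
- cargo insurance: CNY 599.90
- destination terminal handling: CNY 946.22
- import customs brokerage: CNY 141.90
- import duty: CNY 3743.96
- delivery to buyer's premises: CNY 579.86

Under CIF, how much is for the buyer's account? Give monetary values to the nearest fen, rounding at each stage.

Buyer's account: CNY 5411.94

CIF: the seller pays costs through ocean freight and marine insurance to the destination port.
Seller's account: goods 123450.24 + inland to port 543.21 + export clearance 244.77 + origin terminal 105.96 + freight 691.45 + insurance 599.90 = 125635.53
Buyer's account: destination terminal 946.22 + brokerage 141.90 + duty 3743.96 + delivery 579.86 = 5411.94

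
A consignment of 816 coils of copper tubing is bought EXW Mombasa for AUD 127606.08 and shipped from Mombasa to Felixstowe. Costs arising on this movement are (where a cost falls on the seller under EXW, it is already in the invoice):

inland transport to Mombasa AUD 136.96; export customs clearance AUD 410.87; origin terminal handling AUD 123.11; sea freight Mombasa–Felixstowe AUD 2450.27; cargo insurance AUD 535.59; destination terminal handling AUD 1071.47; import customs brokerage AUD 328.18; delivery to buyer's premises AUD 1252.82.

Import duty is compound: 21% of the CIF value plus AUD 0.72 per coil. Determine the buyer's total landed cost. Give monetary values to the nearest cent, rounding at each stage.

EXW: the seller makes goods available at their premises; the buyer bears all onward costs.
CIF value = EXW price + inland to port + export clearance + origin terminal + freight + insurance = 127606.08 + 136.96 + 410.87 + 123.11 + 2450.27 + 535.59 = 131262.88
Ad valorem component: 131262.88 × 21% = 27565.20
Specific component: 816 × 0.72 = 587.52
Import duty = 27565.20 + 587.52 = 28152.72
Buyer bears: inland to port 136.96 + export clearance 410.87 + origin terminal 123.11 + freight 2450.27 + insurance 535.59 + destination terminal 1071.47 + brokerage 328.18 + delivery 1252.82 + duty 28152.72 = 34461.99
Landed cost = invoice 127606.08 + 34461.99 = 162068.07

Total landed cost: AUD 162068.07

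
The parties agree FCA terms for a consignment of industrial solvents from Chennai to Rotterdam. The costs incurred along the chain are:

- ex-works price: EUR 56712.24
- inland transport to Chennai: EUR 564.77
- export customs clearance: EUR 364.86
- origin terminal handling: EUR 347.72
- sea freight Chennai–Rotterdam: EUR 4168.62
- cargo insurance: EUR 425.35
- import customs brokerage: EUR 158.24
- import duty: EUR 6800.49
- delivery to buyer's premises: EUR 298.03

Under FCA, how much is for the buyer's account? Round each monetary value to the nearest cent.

Buyer's account: EUR 12198.45

FCA: the seller delivers export-cleared goods to the carrier; the buyer bears costs from that point.
Seller's account: goods 56712.24 + inland to port 564.77 + export clearance 364.86 = 57641.87
Buyer's account: origin terminal 347.72 + freight 4168.62 + insurance 425.35 + brokerage 158.24 + duty 6800.49 + delivery 298.03 = 12198.45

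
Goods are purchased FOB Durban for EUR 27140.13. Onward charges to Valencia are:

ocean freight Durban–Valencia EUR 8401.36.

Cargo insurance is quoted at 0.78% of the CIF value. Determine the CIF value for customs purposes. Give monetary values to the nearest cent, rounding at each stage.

Let C be the CIF value. C = FOB price + freight + 0.78% × C
C − 0.78% × C = 27140.13 + 8401.36
0.9922 × C = 35541.49
C = 35541.49 / 0.9922 = 35820.89
Insurance premium = 0.78% × 35820.89 = 279.40

CIF value: EUR 35820.89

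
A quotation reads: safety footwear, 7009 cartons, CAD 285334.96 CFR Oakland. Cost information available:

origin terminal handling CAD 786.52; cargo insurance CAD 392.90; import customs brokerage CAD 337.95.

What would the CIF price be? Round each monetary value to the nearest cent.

Not relevant to the conversion: origin terminal — on the seller under both CFR and CIF; already in the CFR price and stays in the CIF price. brokerage — on the buyer under both terms; not part of either seller's price.
From CFR to CIF, the seller additionally bears: insurance.
CIF price = 285334.96 + 392.90 = 285727.86

CIF price: CAD 285727.86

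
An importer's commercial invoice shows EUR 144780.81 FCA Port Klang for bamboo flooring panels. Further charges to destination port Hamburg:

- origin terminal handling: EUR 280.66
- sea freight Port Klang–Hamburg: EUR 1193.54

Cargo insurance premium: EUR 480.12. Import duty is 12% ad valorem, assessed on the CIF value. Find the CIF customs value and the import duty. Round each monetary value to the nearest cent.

CIF value: EUR 146735.13; import duty: EUR 17608.22

CIF = FCA price + pre-shipment costs + freight + insurance
CIF = 144780.81 + 280.66 + 1193.54 + 480.12 = 146735.13
Import duty = 146735.13 × 12% = 17608.22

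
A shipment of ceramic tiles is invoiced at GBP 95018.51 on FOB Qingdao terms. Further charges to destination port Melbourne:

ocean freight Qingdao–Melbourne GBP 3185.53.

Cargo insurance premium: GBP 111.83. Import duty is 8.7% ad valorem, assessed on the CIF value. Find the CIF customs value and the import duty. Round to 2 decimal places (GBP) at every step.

CIF value: GBP 98315.87; import duty: GBP 8553.48

CIF = FOB price + freight + insurance
CIF = 95018.51 + 3185.53 + 111.83 = 98315.87
Import duty = 98315.87 × 8.7% = 8553.48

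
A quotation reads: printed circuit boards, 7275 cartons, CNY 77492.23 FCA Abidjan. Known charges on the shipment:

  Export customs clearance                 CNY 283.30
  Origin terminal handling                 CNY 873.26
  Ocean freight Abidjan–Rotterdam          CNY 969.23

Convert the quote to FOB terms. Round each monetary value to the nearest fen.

Not relevant to the conversion: export clearance — on the seller under both FCA and FOB; already in the FCA price and stays in the FOB price. freight — on the buyer under both terms; not part of either seller's price.
From FCA to FOB, the seller additionally bears: origin terminal.
FOB price = 77492.23 + 873.26 = 78365.49

FOB price: CNY 78365.49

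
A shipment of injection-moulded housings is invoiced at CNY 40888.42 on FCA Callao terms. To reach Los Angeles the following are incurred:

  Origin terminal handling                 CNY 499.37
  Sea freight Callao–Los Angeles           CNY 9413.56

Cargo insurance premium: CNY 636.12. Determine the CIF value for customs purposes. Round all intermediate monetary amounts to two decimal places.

CIF = FCA price + pre-shipment costs + freight + insurance
CIF = 40888.42 + 499.37 + 9413.56 + 636.12 = 51437.47

CIF value: CNY 51437.47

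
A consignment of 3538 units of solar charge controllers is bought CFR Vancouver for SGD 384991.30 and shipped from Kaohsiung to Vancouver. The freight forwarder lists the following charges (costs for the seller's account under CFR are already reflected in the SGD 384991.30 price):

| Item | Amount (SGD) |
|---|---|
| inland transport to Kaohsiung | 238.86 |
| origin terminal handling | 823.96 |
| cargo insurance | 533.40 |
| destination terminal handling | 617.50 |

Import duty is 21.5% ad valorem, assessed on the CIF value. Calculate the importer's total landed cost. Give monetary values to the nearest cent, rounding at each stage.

Total landed cost: SGD 469030.01

CFR: the seller pays costs through ocean freight to the destination port, but not insurance.
Already in the invoice (seller's account under CFR): inland to port, origin terminal — exclude.
CIF value = CFR price + insurance = 384991.30 + 533.40 = 385524.70
Import duty = 385524.70 × 21.5% = 82887.81
Buyer bears: insurance 533.40 + destination terminal 617.50 + duty 82887.81 = 84038.71
Landed cost = invoice 384991.30 + 84038.71 = 469030.01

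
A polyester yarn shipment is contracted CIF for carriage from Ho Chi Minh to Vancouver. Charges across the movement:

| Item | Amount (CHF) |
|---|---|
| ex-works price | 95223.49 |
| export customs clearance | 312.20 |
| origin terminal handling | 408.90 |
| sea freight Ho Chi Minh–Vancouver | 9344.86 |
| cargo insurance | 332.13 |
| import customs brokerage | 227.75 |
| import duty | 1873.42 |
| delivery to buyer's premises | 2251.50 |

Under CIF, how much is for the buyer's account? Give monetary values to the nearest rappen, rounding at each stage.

Buyer's account: CHF 4352.67

CIF: the seller pays costs through ocean freight and marine insurance to the destination port.
Seller's account: goods 95223.49 + export clearance 312.20 + origin terminal 408.90 + freight 9344.86 + insurance 332.13 = 105621.58
Buyer's account: brokerage 227.75 + duty 1873.42 + delivery 2251.50 = 4352.67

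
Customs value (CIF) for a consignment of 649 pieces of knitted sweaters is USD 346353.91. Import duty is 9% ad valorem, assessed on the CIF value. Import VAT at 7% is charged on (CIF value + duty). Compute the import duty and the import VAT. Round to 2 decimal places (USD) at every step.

Import duty: USD 31171.85; import VAT: USD 26426.80

Import duty = 346353.91 × 9% = 31171.85
VAT base = CIF + duty = 346353.91 + 31171.85 = 377525.76
Import VAT = 377525.76 × 7% = 26426.80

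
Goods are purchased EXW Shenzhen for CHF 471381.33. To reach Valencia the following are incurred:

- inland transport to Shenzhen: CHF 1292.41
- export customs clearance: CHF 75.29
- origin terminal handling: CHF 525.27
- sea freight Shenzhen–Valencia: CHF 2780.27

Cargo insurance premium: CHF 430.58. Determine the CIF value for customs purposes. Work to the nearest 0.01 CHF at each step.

CIF value: CHF 476485.15

CIF = EXW price + pre-shipment costs + freight + insurance
CIF = 471381.33 + 1292.41 + 75.29 + 525.27 + 2780.27 + 430.58 = 476485.15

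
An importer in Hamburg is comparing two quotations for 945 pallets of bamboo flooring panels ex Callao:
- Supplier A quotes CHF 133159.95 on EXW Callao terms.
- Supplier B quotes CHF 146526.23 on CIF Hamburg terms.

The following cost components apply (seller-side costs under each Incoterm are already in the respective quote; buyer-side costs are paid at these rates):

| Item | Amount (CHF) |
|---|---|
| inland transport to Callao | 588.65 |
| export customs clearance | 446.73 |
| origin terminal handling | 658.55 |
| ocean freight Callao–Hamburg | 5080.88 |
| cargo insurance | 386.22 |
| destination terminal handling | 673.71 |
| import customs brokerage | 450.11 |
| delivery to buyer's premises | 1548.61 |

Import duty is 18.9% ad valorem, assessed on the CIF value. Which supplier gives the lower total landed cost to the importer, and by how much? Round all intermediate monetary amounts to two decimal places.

Supplier A (EXW):
CIF value = EXW price + inland to port + export clearance + origin terminal + freight + insurance = 133159.95 + 588.65 + 446.73 + 658.55 + 5080.88 + 386.22 = 140320.98
Import duty = 140320.98 × 18.9% = 26520.67
Buyer bears (A): 588.65 + 446.73 + 658.55 + 5080.88 + 386.22 + 673.71 + 450.11 + 1548.61 = 9833.46
Landed cost (A) = invoice 133159.95 + 9833.46 + duty 26520.67 = 169514.08
Supplier B (CIF):
The CIF price already equals the CIF value: 146526.23
Import duty = 146526.23 × 18.9% = 27693.46
Buyer bears (B): 673.71 + 450.11 + 1548.61 = 2672.43
Landed cost (B) = invoice 146526.23 + 2672.43 + duty 27693.46 = 176892.12
Difference = |169514.08 − 176892.12| = 7378.04

Supplier A is cheaper by CHF 7378.04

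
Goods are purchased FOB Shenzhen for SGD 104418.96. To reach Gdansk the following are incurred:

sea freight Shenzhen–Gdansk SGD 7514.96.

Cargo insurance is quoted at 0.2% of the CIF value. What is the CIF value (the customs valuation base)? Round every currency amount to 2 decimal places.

Let C be the CIF value. C = FOB price + freight + 0.2% × C
C − 0.2% × C = 104418.96 + 7514.96
0.998 × C = 111933.92
C = 111933.92 / 0.998 = 112158.24
Insurance premium = 0.2% × 112158.24 = 224.32

CIF value: SGD 112158.24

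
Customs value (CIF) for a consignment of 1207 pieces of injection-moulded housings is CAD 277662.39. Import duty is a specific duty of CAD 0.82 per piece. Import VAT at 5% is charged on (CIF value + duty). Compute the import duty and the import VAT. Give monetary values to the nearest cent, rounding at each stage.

Import duty = 1207 × 0.82 = 989.74
VAT base = CIF + duty = 277662.39 + 989.74 = 278652.13
Import VAT = 278652.13 × 5% = 13932.61

Import duty: CAD 989.74; import VAT: CAD 13932.61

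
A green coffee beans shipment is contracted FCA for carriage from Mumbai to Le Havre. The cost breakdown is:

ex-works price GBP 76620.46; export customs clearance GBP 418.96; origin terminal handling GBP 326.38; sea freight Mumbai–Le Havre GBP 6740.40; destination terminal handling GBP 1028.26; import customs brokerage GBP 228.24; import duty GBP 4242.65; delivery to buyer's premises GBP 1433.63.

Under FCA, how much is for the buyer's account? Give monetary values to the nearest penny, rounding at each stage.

FCA: the seller delivers export-cleared goods to the carrier; the buyer bears costs from that point.
Seller's account: goods 76620.46 + export clearance 418.96 = 77039.42
Buyer's account: origin terminal 326.38 + freight 6740.40 + destination terminal 1028.26 + brokerage 228.24 + duty 4242.65 + delivery 1433.63 = 13999.56

Buyer's account: GBP 13999.56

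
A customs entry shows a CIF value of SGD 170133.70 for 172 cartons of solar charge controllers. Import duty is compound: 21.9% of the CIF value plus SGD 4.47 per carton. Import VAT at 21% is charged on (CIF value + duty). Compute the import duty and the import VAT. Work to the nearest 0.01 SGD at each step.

Import duty: SGD 38028.12; import VAT: SGD 43713.98

Ad valorem component: 170133.70 × 21.9% = 37259.28
Specific component: 172 × 4.47 = 768.84
Import duty = 37259.28 + 768.84 = 38028.12
VAT base = CIF + duty = 170133.70 + 38028.12 = 208161.82
Import VAT = 208161.82 × 21% = 43713.98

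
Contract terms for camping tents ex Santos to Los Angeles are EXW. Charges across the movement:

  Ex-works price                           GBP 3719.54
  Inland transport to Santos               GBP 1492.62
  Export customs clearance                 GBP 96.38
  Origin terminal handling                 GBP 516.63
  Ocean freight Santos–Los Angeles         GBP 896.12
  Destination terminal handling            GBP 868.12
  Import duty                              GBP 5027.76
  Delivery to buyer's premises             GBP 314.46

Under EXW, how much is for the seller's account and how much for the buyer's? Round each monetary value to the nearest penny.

Seller: GBP 3719.54; buyer: GBP 9212.09

EXW: the seller makes goods available at their premises; the buyer bears all onward costs.
Seller's account: goods 3719.54 = 3719.54
Buyer's account: inland to port 1492.62 + export clearance 96.38 + origin terminal 516.63 + freight 896.12 + destination terminal 868.12 + duty 5027.76 + delivery 314.46 = 9212.09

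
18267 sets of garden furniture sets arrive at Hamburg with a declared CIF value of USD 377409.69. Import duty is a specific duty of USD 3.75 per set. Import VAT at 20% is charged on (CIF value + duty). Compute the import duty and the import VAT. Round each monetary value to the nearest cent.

Import duty = 18267 × 3.75 = 68501.25
VAT base = CIF + duty = 377409.69 + 68501.25 = 445910.94
Import VAT = 445910.94 × 20% = 89182.19

Import duty: USD 68501.25; import VAT: USD 89182.19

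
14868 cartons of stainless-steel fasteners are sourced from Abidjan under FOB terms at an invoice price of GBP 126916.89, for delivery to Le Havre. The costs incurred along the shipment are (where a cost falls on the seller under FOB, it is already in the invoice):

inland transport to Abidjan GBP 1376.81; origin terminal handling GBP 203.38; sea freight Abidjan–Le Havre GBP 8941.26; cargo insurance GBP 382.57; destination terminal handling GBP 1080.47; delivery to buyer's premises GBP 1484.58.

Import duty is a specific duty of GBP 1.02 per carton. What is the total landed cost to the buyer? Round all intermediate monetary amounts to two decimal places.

FOB: the seller bears costs until goods are on board at the origin port; the buyer bears freight, insurance and all costs thereafter.
Already in the invoice (seller's account under FOB): inland to port, origin terminal — exclude.
CIF value = FOB price + freight + insurance = 126916.89 + 8941.26 + 382.57 = 136240.72
Import duty = 14868 × 1.02 = 15165.36
Buyer bears: freight 8941.26 + insurance 382.57 + destination terminal 1080.47 + delivery 1484.58 + duty 15165.36 = 27054.24
Landed cost = invoice 126916.89 + 27054.24 = 153971.13

Total landed cost: GBP 153971.13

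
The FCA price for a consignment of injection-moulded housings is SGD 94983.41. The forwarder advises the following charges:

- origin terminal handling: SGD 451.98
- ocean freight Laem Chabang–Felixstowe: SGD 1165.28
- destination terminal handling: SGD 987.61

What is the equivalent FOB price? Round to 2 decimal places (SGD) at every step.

Not relevant to the conversion: destination terminal, freight — on the buyer under both terms; not part of either seller's price.
From FCA to FOB, the seller additionally bears: origin terminal.
FOB price = 94983.41 + 451.98 = 95435.39

FOB price: SGD 95435.39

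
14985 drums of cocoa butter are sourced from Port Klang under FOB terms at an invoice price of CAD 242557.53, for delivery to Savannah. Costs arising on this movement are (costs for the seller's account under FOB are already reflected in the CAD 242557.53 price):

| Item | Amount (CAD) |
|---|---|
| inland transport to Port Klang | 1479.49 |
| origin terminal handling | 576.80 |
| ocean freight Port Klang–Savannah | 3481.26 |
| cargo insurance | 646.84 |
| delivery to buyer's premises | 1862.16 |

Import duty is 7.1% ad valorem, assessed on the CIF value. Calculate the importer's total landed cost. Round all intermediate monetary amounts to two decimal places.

FOB: the seller bears costs until goods are on board at the origin port; the buyer bears freight, insurance and all costs thereafter.
Already in the invoice (seller's account under FOB): inland to port, origin terminal — exclude.
CIF value = FOB price + freight + insurance = 242557.53 + 3481.26 + 646.84 = 246685.63
Import duty = 246685.63 × 7.1% = 17514.68
Buyer bears: freight 3481.26 + insurance 646.84 + delivery 1862.16 + duty 17514.68 = 23504.94
Landed cost = invoice 242557.53 + 23504.94 = 266062.47

Total landed cost: CAD 266062.47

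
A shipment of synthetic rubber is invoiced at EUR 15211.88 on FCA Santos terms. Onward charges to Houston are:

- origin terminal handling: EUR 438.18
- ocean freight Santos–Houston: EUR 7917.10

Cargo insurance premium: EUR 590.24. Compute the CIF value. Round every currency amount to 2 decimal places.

CIF = FCA price + pre-shipment costs + freight + insurance
CIF = 15211.88 + 438.18 + 7917.10 + 590.24 = 24157.40

CIF value: EUR 24157.40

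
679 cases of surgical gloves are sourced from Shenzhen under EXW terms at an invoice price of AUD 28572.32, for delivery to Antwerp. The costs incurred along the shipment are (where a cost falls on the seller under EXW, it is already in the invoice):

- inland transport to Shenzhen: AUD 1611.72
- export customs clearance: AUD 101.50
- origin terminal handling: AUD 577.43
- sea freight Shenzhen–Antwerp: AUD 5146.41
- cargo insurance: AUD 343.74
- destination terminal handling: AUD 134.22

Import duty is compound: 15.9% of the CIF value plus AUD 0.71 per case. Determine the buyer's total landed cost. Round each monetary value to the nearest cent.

EXW: the seller makes goods available at their premises; the buyer bears all onward costs.
CIF value = EXW price + inland to port + export clearance + origin terminal + freight + insurance = 28572.32 + 1611.72 + 101.50 + 577.43 + 5146.41 + 343.74 = 36353.12
Ad valorem component: 36353.12 × 15.9% = 5780.15
Specific component: 679 × 0.71 = 482.09
Import duty = 5780.15 + 482.09 = 6262.24
Buyer bears: inland to port 1611.72 + export clearance 101.50 + origin terminal 577.43 + freight 5146.41 + insurance 343.74 + destination terminal 134.22 + duty 6262.24 = 14177.26
Landed cost = invoice 28572.32 + 14177.26 = 42749.58

Total landed cost: AUD 42749.58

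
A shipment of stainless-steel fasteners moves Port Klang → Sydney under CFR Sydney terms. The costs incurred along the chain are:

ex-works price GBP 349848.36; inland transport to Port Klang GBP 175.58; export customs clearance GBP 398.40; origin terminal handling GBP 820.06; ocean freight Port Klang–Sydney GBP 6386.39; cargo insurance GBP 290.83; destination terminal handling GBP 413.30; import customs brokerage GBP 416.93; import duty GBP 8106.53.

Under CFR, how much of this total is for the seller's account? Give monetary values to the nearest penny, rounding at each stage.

CFR: the seller pays costs through ocean freight to the destination port, but not insurance.
Seller's account: goods 349848.36 + inland to port 175.58 + export clearance 398.40 + origin terminal 820.06 + freight 6386.39 = 357628.79
Buyer's account: insurance 290.83 + destination terminal 413.30 + brokerage 416.93 + duty 8106.53 = 9227.59

Seller's account: GBP 357628.79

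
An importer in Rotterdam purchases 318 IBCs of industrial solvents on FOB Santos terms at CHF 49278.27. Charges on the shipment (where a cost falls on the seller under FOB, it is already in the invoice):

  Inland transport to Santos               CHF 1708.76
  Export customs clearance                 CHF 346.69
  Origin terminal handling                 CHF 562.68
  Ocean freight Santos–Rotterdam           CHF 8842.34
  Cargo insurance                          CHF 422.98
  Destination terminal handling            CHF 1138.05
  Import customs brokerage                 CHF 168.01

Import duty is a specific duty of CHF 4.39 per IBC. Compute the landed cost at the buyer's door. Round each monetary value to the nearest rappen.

Total landed cost: CHF 61245.67

FOB: the seller bears costs until goods are on board at the origin port; the buyer bears freight, insurance and all costs thereafter.
Already in the invoice (seller's account under FOB): inland to port, export clearance, origin terminal — exclude.
CIF value = FOB price + freight + insurance = 49278.27 + 8842.34 + 422.98 = 58543.59
Import duty = 318 × 4.39 = 1396.02
Buyer bears: freight 8842.34 + insurance 422.98 + destination terminal 1138.05 + brokerage 168.01 + duty 1396.02 = 11967.40
Landed cost = invoice 49278.27 + 11967.40 = 61245.67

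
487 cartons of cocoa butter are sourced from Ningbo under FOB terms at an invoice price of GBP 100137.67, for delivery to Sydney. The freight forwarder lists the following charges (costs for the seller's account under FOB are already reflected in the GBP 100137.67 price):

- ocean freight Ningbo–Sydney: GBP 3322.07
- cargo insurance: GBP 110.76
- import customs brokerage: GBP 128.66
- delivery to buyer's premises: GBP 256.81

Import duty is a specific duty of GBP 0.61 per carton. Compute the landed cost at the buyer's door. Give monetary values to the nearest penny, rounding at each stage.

FOB: the seller bears costs until goods are on board at the origin port; the buyer bears freight, insurance and all costs thereafter.
CIF value = FOB price + freight + insurance = 100137.67 + 3322.07 + 110.76 = 103570.50
Import duty = 487 × 0.61 = 297.07
Buyer bears: freight 3322.07 + insurance 110.76 + brokerage 128.66 + delivery 256.81 + duty 297.07 = 4115.37
Landed cost = invoice 100137.67 + 4115.37 = 104253.04

Total landed cost: GBP 104253.04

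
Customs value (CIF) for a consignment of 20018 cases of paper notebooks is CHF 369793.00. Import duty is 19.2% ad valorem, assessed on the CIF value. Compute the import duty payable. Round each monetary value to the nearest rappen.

Import duty = 369793.00 × 19.2% = 71000.26

Import duty: CHF 71000.26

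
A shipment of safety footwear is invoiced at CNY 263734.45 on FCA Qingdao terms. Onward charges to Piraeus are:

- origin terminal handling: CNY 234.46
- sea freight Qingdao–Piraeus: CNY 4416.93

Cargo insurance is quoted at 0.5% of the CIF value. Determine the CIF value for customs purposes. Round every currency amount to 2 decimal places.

Let C be the CIF value. C = FCA price + pre-shipment costs + freight + 0.5% × C
C − 0.5% × C = 263734.45 + 234.46 + 4416.93
0.995 × C = 268385.84
C = 268385.84 / 0.995 = 269734.51
Insurance premium = 0.5% × 269734.51 = 1348.67

CIF value: CNY 269734.51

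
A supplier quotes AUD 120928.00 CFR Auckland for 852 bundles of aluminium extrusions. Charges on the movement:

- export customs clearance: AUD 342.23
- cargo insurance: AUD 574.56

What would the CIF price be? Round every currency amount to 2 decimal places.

CIF price: AUD 121502.56

Not relevant to the conversion: export clearance — on the seller under both CFR and CIF; already in the CFR price and stays in the CIF price.
From CFR to CIF, the seller additionally bears: insurance.
CIF price = 120928.00 + 574.56 = 121502.56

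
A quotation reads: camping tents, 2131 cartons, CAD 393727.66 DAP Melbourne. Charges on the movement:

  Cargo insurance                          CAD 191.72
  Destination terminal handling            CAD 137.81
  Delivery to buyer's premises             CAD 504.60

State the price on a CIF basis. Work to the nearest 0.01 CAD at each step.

Not relevant to the conversion: insurance — on the seller under both DAP and CIF; already in the DAP price and stays in the CIF price.
From DAP to CIF, the seller no longer bears: destination terminal, delivery.
CIF price = 393727.66 − 137.81 − 504.60 = 393085.25

CIF price: CAD 393085.25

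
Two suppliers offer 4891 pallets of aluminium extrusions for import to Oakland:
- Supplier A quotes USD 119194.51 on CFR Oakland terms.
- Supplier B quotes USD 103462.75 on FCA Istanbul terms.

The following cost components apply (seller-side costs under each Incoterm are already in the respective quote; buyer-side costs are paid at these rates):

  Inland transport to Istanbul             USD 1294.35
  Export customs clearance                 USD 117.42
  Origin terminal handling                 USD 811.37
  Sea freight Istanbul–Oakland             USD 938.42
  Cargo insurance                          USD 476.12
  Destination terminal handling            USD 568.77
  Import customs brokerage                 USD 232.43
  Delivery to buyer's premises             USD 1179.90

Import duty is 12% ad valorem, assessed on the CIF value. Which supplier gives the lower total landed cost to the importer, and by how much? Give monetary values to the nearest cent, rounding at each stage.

Supplier A (CFR):
CIF value = CFR price + insurance = 119194.51 + 476.12 = 119670.63
Import duty = 119670.63 × 12% = 14360.48
Buyer bears (A): 476.12 + 568.77 + 232.43 + 1179.90 = 2457.22
Landed cost (A) = invoice 119194.51 + 2457.22 + duty 14360.48 = 136012.21
Supplier B (FCA):
CIF value = FCA price + origin terminal + freight + insurance = 103462.75 + 811.37 + 938.42 + 476.12 = 105688.66
Import duty = 105688.66 × 12% = 12682.64
Buyer bears (B): 811.37 + 938.42 + 476.12 + 568.77 + 232.43 + 1179.90 = 4207.01
Landed cost (B) = invoice 103462.75 + 4207.01 + duty 12682.64 = 120352.40
Difference = |136012.21 − 120352.40| = 15659.81

Supplier B is cheaper by USD 15659.81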